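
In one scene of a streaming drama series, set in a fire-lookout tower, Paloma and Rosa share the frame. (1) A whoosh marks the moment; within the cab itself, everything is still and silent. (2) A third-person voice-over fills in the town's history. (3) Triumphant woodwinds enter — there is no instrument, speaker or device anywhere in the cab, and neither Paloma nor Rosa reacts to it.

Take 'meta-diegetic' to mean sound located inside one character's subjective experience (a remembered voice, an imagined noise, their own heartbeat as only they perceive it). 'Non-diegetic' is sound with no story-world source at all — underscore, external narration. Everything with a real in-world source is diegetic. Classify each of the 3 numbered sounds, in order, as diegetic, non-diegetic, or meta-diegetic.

non-diegetic, non-diegetic, non-diegetic

(1) is non-diegetic: it's a sound-design accent with no in-world source; no one in the scene can hear it.
(2) is non-diegetic: commentary laid over the scene from outside the fiction.
(3) nothing in the cab produces it and the characters don't hear it — pure soundtrack → non-diegetic.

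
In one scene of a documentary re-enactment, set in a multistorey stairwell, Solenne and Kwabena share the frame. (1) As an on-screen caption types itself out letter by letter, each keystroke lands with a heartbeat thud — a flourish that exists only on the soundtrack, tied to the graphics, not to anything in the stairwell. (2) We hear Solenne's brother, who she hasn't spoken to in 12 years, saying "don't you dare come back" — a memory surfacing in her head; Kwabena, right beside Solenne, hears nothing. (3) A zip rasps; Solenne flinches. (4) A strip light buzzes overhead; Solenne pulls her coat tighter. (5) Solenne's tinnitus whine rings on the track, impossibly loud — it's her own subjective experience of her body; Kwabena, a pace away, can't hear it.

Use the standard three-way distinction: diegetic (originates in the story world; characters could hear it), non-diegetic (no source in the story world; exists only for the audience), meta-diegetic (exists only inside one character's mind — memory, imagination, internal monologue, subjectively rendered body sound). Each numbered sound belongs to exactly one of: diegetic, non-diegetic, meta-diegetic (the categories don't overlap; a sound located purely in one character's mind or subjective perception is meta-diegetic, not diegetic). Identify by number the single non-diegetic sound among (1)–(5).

1

(1) is non-diegetic: sound married to a title/caption — outside the diegesis by definition.
(2) is meta-diegetic: a remembered line, private to Solenne — not present in the room, not audible to Kwabena.
(3) an in-world source (a zip); characters could hear it → diegetic.
(4) ambient/room sound belonging to the story's physical space → diegetic.
(5) it's Solenne's internal bodily sensation rendered as sound; only Solenne 'hears' it → meta-diegetic.
Only (1) is non-diegetic.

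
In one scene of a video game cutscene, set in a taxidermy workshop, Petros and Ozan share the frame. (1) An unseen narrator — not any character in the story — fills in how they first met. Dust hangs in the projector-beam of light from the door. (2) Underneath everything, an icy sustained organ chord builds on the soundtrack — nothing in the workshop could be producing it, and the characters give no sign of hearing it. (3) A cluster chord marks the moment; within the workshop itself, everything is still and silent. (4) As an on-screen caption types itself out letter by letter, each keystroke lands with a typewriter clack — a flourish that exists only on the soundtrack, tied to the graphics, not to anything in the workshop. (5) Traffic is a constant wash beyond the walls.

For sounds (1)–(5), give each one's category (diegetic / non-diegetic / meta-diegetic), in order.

(1) the narrator exists outside the story world, addressing only the audience → non-diegetic.
(2) is non-diegetic: it has no source in the story world and no character can hear it — it's underscore.
(3) is non-diegetic: nothing in the scene produces it; it's an accent added for the audience.
(4) sound married to a title/caption — outside the diegesis by definition → non-diegetic.
Sound (5): ambient/room sound belonging to the story's physical space, so diegetic.

non-diegetic, non-diegetic, non-diegetic, non-diegetic, diegetic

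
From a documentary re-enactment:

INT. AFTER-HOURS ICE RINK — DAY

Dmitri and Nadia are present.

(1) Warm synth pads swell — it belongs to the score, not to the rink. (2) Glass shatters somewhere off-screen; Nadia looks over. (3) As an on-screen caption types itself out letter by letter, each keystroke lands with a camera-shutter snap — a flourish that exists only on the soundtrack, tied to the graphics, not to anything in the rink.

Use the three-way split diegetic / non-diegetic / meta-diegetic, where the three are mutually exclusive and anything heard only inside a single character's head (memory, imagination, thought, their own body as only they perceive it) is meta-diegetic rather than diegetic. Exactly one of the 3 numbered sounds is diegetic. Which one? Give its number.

2

Sound (1): it has no source in the story world and no character can hear it — it's underscore, so non-diegetic.
(2) is diegetic: glass is a real object/event in the scene's world.
Sound (3): sound married to a title/caption — outside the diegesis by definition, so non-diegetic.
Only (2) is diegetic.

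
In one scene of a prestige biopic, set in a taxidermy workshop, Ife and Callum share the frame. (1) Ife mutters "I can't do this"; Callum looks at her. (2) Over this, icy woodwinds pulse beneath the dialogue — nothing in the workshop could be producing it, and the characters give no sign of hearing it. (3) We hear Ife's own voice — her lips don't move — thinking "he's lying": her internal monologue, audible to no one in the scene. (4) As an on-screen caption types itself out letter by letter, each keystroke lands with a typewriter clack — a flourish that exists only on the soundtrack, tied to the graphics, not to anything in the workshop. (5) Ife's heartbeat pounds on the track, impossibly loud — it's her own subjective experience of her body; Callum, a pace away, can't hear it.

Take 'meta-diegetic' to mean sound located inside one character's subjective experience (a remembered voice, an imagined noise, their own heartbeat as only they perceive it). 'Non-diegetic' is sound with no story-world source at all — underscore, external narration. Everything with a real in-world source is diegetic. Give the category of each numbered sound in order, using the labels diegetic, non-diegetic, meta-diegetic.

(1) Ife is a character speaking aloud in the scene → diegetic.
(2) nothing in the workshop produces it and the characters don't hear it — pure soundtrack → non-diegetic.
Sound (3): internal monologue — inside Ife's mind, not spoken into the scene, so meta-diegetic.
(4) sound married to a title/caption — outside the diegesis by definition → non-diegetic.
Sound (5): point-of-audition from inside Ife's body; not a sound in the room, so meta-diegetic.

diegetic, non-diegetic, meta-diegetic, non-diegetic, meta-diegetic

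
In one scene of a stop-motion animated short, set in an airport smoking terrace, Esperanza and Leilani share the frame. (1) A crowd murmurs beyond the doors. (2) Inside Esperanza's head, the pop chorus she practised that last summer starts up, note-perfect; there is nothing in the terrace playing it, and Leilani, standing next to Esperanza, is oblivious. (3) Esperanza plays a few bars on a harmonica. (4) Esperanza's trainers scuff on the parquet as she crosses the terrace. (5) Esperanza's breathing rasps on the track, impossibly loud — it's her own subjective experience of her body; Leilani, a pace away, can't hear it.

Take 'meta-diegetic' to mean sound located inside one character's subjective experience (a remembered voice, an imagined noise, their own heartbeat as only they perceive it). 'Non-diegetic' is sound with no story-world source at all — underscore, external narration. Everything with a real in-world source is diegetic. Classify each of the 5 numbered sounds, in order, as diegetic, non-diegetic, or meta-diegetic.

(1) is diegetic: a crowd is part of the location's real environment.
Sound (2): remembered music, private to Esperanza — Leilani is oblivious because it isn't in the room, so meta-diegetic.
(3) is diegetic: the instrument and the performer are both in the scene.
Sound (4): it's the physical sound of Esperanza moving in the space, so diegetic.
(5) is meta-diegetic: it's Esperanza's internal bodily sensation rendered as sound; only Esperanza 'hears' it.

diegetic, meta-diegetic, diegetic, diegetic, meta-diegetic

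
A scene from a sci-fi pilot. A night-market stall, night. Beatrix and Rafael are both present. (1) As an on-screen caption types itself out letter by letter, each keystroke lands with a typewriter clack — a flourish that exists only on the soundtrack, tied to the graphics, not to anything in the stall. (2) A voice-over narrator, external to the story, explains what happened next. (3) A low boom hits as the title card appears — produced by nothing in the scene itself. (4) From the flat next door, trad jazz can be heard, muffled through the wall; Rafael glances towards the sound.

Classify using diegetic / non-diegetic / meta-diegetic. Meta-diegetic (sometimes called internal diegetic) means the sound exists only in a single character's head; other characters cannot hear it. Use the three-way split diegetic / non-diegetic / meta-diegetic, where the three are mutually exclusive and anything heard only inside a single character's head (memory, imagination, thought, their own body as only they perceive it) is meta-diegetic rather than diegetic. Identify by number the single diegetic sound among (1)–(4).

Sound (1): it accompanies on-screen graphics, not anything inside the story world, so non-diegetic.
(2) external voice-over — not a character, not heard by anyone in the scene → non-diegetic.
(3) it's a sound-design accent with no in-world source; no one in the scene can hear it → non-diegetic.
(4) is diegetic: the music has an off-screen but real-world source and a character hears it.
Only (4) is diegetic.

4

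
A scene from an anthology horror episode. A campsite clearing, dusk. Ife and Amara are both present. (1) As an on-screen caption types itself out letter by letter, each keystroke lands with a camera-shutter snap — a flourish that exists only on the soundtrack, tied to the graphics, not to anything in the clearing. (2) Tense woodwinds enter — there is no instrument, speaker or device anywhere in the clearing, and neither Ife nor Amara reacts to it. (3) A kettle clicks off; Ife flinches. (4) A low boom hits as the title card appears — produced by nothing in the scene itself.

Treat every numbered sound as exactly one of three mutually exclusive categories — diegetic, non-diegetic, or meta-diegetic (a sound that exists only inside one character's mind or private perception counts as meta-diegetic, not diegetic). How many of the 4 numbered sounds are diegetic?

(1) the caption isn't part of the story world, so neither is the sound tied to it → non-diegetic.
(2) is non-diegetic: it has no source in the story world and no character can hear it — it's underscore.
Sound (3): an in-world source (a kettle); characters could hear it, so diegetic.
(4) is non-diegetic: an editorial stinger — it belongs to the cut, not the story world.
Diegetic: (3) — that's 1.

1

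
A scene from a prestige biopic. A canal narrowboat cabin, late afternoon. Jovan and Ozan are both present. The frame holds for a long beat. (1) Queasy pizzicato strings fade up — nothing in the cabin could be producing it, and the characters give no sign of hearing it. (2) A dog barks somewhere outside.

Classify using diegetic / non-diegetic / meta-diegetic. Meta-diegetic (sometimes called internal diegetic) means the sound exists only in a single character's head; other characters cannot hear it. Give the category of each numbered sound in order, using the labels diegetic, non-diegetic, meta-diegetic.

non-diegetic, diegetic

Sound (1): it has no source in the story world and no character can hear it — it's underscore, so non-diegetic.
(2) the sound comes from a dog physically present in the location → diegetic.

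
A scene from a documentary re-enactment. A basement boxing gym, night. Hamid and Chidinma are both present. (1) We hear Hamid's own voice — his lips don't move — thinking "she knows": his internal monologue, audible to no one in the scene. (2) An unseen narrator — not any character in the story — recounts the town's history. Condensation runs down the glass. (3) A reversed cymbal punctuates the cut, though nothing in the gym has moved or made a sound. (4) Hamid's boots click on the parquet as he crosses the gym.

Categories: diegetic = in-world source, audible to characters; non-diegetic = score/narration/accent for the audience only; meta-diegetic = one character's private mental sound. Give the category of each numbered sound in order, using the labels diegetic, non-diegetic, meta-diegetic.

(1) is meta-diegetic: Hamid's thought-voice: a private mental sound no other character can hear.
(2) is non-diegetic: commentary laid over the scene from outside the fiction.
(3) is non-diegetic: it's a sound-design accent with no in-world source; no one in the scene can hear it.
(4) a character's body making contact with the set — an in-world sound → diegetic.

meta-diegetic, non-diegetic, non-diegetic, diegetic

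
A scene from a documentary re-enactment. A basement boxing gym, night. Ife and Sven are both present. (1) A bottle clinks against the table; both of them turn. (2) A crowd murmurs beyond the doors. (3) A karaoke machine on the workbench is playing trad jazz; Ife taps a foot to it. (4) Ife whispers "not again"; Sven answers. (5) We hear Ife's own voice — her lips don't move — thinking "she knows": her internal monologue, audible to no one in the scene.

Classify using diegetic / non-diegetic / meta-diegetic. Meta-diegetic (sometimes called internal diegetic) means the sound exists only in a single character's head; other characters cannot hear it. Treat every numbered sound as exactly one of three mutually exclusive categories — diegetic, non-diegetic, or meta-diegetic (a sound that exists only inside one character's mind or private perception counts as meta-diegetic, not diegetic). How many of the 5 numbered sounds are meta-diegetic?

Sound (1): the sound comes from a bottle physically present in the location, so diegetic.
(2) is diegetic: ambient/room sound belonging to the story's physical space.
(3) a karaoke machine is a physical source in the scene and Ife reacts to it → diegetic.
(4) Ife is a character speaking aloud in the scene → diegetic.
Sound (5): it's Ife's unspoken thought, heard only by the audience via her subjectivity, so meta-diegetic.
Meta-diegetic: (5) — that's 1.

1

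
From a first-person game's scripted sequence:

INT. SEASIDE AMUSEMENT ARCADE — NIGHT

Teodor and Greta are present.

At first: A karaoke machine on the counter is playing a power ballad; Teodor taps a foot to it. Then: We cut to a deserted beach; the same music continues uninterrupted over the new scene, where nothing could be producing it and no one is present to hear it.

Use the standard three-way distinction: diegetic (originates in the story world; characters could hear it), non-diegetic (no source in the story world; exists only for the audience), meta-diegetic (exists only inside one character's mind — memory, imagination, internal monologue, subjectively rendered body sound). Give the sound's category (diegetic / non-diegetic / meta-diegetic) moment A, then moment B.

diegetic, non-diegetic

Moment A: a karaoke machine is a real in-scene source and Teodor reacts to it → diegetic.
Moment B: there is no longer any in-world source and no one can hear it — it has become underscore → non-diegetic.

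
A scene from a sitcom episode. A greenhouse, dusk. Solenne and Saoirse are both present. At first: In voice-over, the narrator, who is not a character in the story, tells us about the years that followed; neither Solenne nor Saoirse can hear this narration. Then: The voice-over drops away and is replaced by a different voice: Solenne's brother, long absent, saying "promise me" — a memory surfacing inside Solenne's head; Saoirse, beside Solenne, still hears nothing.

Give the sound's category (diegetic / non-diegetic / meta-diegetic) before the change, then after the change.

non-diegetic, meta-diegetic

Before the change: the external narrator addresses only the audience — outside the story world → non-diegetic.
After the change: the replacement voice is a memory inside Solenne's mind specifically → meta-diegetic.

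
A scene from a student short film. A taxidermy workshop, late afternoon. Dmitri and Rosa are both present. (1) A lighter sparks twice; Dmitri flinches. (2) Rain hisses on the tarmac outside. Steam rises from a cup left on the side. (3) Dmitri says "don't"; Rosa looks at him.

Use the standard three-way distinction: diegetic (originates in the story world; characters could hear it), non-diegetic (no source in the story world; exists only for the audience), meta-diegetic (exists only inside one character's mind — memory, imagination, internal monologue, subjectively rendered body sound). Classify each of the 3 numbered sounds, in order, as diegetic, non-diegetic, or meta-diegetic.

Sound (1): an in-world source (a lighter); characters could hear it, so diegetic.
(2) ambient/room sound belonging to the story's physical space → diegetic.
Sound (3): spoken by a character present in the story world, so diegetic.

diegetic, diegetic, diegetic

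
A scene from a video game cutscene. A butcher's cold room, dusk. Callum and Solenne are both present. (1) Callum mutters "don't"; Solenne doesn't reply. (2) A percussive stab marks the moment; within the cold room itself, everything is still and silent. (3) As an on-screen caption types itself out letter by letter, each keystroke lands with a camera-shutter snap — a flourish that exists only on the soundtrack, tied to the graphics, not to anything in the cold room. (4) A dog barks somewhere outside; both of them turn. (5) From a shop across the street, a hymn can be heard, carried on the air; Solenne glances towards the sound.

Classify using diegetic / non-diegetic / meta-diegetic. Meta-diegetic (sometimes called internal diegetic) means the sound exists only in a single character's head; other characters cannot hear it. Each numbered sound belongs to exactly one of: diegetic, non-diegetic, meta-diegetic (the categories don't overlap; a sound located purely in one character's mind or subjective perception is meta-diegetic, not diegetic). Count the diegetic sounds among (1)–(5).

(1) on-screen dialogue — Callum speaks and Solenne is there to hear → diegetic.
(2) is non-diegetic: it's a sound-design accent with no in-world source; no one in the scene can hear it.
(3) is non-diegetic: the caption isn't part of the story world, so neither is the sound tied to it.
(4) the sound comes from a dog physically present in the location → diegetic.
Sound (5): off-screen diegetic: the source is out of frame but still in the story's space, so diegetic.
So 3 of the 5 are diegetic: (1), (4), (5).

3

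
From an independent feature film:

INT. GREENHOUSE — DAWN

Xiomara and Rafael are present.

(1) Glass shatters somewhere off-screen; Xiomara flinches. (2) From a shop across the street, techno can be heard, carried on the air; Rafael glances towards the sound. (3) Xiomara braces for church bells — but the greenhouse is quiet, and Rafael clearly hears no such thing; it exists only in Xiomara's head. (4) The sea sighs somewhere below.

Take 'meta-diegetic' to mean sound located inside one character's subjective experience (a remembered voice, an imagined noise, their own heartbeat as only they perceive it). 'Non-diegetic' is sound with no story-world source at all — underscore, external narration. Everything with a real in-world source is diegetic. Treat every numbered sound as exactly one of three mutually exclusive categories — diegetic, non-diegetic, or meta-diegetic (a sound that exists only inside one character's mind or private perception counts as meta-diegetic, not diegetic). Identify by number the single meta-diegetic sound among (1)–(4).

(1) glass is a real object/event in the scene's world → diegetic.
(2) is diegetic: the music has an off-screen but real-world source and a character hears it.
(3) is meta-diegetic: Xiomara alone 'hears' it — an imagined sound, not present in the space.
Sound (4): the sea is part of the location's real environment, so diegetic.
Only (3) is meta-diegetic.

3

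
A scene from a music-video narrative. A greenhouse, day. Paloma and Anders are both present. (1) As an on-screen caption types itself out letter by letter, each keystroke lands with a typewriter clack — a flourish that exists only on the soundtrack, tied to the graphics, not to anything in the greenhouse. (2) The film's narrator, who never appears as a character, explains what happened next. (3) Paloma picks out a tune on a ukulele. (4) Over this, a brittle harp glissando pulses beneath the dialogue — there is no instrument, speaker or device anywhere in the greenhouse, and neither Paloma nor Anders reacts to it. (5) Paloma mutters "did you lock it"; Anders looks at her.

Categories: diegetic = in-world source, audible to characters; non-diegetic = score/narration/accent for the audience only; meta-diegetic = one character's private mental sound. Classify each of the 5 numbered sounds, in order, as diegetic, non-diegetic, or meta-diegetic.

(1) is non-diegetic: it accompanies on-screen graphics, not anything inside the story world.
(2) is non-diegetic: commentary laid over the scene from outside the fiction.
(3) the instrument and the performer are both in the scene → diegetic.
(4) score with no on-screen or off-screen source; it exists for the audience alone → non-diegetic.
(5) on-screen dialogue — Paloma speaks and Anders is there to hear → diegetic.

non-diegetic, non-diegetic, diegetic, non-diegetic, diegetic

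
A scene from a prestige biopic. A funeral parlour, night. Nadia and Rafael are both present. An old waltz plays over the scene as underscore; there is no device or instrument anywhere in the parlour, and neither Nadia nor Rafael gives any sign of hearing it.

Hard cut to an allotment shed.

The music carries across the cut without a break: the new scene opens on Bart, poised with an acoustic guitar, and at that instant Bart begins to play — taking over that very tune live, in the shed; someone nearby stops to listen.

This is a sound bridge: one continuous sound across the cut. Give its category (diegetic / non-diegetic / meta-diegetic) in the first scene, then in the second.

Scene one: there's no in-world source anywhere and no character hears it — underscore for the audience only → non-diegetic.
Scene two: from the moment Bart starts playing, the tune is being performed on an acoustic guitar inside the story world and another character hears it → diegetic.

non-diegetic, diegetic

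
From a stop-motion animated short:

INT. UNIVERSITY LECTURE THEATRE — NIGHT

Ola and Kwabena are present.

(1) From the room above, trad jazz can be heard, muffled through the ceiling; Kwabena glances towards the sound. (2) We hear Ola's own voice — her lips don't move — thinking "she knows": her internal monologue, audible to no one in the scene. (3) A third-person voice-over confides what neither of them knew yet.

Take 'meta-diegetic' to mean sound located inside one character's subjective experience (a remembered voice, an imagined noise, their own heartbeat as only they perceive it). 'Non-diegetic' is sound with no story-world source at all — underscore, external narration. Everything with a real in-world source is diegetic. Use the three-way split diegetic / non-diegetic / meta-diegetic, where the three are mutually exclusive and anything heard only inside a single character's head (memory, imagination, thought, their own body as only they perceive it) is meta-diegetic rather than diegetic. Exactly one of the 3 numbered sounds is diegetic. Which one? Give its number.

1

(1) is diegetic: the music has an off-screen but real-world source and a character hears it.
(2) internal monologue — inside Ola's mind, not spoken into the scene → meta-diegetic.
(3) is non-diegetic: the narrator exists outside the story world, addressing only the audience.
Only (1) is diegetic.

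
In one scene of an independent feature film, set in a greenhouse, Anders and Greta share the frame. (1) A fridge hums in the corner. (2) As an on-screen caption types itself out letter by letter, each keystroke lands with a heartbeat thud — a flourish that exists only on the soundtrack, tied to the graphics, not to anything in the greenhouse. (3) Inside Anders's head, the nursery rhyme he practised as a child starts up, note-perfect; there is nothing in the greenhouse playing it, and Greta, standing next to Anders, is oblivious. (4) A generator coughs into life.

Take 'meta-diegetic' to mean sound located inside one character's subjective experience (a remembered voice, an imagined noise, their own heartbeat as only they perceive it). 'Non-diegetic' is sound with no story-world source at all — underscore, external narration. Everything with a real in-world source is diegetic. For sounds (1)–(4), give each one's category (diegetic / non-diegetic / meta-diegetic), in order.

diegetic, non-diegetic, meta-diegetic, diegetic

Sound (1): a fridge is part of the location's real environment, so diegetic.
Sound (2): the caption isn't part of the story world, so neither is the sound tied to it, so non-diegetic.
(3) is meta-diegetic: the music is a memory playing inside Anders's mind alone; no real-world source, Greta can't hear it.
(4) is diegetic: the sound comes from a generator physically present in the location.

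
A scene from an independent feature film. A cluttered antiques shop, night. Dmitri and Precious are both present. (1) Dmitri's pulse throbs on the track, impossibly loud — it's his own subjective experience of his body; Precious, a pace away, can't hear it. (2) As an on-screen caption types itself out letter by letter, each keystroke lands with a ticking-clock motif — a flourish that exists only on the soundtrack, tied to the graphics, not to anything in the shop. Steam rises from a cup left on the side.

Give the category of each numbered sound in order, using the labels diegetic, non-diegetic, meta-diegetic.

Sound (1): it's Dmitri's internal bodily sensation rendered as sound; only Dmitri 'hears' it, so meta-diegetic.
(2) is non-diegetic: it accompanies on-screen graphics, not anything inside the story world.

meta-diegetic, non-diegetic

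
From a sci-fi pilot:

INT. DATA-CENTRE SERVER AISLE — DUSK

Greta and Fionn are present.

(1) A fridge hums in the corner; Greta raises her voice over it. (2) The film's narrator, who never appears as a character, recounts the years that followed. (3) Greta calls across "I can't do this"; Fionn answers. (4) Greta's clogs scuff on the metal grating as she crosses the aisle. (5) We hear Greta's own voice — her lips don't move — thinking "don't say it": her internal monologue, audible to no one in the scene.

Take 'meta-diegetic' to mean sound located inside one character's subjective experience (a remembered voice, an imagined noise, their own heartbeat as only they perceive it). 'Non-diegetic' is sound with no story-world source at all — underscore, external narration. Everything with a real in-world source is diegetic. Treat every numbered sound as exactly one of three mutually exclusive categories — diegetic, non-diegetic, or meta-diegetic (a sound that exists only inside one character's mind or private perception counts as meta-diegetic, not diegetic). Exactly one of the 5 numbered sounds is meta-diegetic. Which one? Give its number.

(1) ambient/room sound belonging to the story's physical space → diegetic.
(2) external voice-over — not a character, not heard by anyone in the scene → non-diegetic.
(3) on-screen dialogue — Greta speaks and Fionn is there to hear → diegetic.
(4) is diegetic: Greta's footsteps are produced in the story world.
Sound (5): Greta's thought-voice: a private mental sound no other character can hear, so meta-diegetic.
Only (5) is meta-diegetic.

5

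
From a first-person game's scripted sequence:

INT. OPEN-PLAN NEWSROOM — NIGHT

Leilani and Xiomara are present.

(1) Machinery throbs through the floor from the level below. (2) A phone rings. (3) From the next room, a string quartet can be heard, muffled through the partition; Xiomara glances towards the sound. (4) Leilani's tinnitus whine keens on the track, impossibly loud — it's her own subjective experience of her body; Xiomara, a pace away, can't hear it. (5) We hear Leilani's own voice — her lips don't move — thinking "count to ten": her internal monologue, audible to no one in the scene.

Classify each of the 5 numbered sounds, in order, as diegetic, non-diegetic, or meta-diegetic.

diegetic, diegetic, diegetic, meta-diegetic, meta-diegetic

(1) is diegetic: machinery is part of the location's real environment.
(2) an in-world source (a phone); characters could hear it → diegetic.
Sound (3): off-screen diegetic: the source is out of frame but still in the story's space, so diegetic.
Sound (4): a subjective body sound — Leilani's private perception, inaudible to Xiomara, so meta-diegetic.
(5) is meta-diegetic: Leilani's thought-voice: a private mental sound no other character can hear.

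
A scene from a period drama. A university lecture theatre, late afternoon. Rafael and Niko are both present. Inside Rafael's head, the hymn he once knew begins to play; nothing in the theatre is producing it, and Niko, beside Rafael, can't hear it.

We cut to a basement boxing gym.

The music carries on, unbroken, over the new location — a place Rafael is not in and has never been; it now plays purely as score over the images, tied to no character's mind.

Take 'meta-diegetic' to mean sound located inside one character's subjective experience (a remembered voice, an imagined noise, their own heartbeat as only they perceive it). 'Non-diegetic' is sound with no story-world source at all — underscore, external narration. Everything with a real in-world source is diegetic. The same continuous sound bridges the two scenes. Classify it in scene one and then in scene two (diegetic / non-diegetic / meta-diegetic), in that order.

meta-diegetic, non-diegetic

Scene one: the music exists only inside Rafael's mind; Niko can't hear it → meta-diegetic.
Scene two: it's detached from Rafael entirely and plays over unrelated images with no in-world source — conventional underscore → non-diegetic.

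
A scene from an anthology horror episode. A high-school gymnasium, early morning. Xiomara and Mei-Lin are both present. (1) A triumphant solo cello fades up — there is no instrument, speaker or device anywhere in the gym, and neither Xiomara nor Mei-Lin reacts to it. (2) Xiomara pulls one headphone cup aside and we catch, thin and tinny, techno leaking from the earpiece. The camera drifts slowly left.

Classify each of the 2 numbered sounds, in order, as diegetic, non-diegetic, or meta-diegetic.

(1) nothing in the gym produces it and the characters don't hear it — pure soundtrack → non-diegetic.
(2) the headphones are an on-screen source → diegetic.

non-diegetic, diegetic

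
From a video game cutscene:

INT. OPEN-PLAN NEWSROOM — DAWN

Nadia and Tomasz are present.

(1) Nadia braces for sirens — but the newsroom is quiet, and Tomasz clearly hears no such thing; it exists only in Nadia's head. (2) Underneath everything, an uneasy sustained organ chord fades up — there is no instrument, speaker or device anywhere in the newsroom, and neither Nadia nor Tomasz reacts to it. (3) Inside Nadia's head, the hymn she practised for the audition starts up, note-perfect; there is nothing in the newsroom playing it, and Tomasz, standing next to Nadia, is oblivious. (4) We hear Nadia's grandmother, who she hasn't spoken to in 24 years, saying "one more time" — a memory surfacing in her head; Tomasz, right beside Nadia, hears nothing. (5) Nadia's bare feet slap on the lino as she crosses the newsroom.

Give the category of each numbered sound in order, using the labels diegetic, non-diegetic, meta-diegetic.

meta-diegetic, non-diegetic, meta-diegetic, meta-diegetic, diegetic

(1) is meta-diegetic: the sound is imagined by Nadia; nothing in the story world is producing it and Tomasz can't hear it.
Sound (2): it has no source in the story world and no character can hear it — it's underscore, so non-diegetic.
Sound (3): it lives in Nadia's subjectivity, not in the newsroom, so meta-diegetic.
(4) it's Nadia's recollection rendered as sound; the other character can't hear it → meta-diegetic.
Sound (5): it's the physical sound of Nadia moving in the space, so diegetic.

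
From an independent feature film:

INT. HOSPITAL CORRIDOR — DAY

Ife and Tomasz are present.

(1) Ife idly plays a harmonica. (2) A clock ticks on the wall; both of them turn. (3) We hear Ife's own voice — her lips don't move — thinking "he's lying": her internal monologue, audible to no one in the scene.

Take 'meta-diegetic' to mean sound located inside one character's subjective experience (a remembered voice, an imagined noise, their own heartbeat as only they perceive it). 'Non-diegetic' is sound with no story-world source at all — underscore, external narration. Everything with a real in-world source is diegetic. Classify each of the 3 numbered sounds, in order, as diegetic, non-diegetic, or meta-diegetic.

(1) is diegetic: the instrument and the performer are both in the scene.
Sound (2): an in-world source (a clock); characters could hear it, so diegetic.
(3) is meta-diegetic: Ife's thought-voice: a private mental sound no other character can hear.

diegetic, diegetic, meta-diegetic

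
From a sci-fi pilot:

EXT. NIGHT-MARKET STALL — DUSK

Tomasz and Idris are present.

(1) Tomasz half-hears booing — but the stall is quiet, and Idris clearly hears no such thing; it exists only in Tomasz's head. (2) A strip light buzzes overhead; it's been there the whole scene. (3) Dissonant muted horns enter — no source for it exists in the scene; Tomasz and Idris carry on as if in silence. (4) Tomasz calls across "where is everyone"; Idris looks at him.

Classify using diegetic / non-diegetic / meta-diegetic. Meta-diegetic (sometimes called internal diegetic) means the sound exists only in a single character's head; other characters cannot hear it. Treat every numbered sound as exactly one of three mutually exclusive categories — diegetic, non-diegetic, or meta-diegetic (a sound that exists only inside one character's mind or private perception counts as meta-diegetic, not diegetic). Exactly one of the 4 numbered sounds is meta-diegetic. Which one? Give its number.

1

(1) Tomasz alone 'hears' it — an imagined sound, not present in the space → meta-diegetic.
(2) it's the actual ambient sound of the location → diegetic.
(3) is non-diegetic: score with no on-screen or off-screen source; it exists for the audience alone.
(4) spoken by a character present in the story world → diegetic.
Only (1) is meta-diegetic.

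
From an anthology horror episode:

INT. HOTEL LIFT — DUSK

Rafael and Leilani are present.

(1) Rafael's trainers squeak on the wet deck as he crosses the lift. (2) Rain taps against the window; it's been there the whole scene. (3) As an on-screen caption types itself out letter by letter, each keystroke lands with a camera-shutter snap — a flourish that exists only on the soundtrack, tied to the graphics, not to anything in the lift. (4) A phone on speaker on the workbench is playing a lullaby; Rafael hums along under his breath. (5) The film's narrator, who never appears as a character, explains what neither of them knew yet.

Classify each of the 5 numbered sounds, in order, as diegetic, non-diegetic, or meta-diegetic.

Sound (1): a character's body making contact with the set — an in-world sound, so diegetic.
(2) is diegetic: rain is part of the location's real environment.
(3) sound married to a title/caption — outside the diegesis by definition → non-diegetic.
(4) is diegetic: the music comes from an on-screen device that Rafael responds to.
Sound (5): commentary laid over the scene from outside the fiction, so non-diegetic.

diegetic, diegetic, non-diegetic, diegetic, non-diegetic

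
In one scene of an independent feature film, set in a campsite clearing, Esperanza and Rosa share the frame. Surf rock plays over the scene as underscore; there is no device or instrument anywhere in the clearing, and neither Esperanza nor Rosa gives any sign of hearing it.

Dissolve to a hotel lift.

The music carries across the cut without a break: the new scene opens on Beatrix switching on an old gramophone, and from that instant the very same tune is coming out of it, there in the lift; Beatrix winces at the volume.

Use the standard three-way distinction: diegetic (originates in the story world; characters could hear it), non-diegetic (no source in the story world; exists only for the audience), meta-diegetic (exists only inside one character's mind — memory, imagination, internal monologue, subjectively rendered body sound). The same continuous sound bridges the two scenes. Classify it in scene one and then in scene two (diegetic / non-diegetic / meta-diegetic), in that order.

non-diegetic, diegetic

Scene one: there's no in-world source anywhere and no character hears it — underscore for the audience only → non-diegetic.
Scene two: once Beatrix turns on an old gramophone, the music has a real source in the story world and Beatrix reacts to it → diegetic.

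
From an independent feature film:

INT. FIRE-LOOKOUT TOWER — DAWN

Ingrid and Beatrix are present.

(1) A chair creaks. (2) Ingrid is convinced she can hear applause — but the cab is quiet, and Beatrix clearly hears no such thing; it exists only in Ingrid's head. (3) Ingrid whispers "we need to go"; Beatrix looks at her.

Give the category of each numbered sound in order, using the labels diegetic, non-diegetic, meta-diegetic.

Sound (1): an in-world source (a chair); characters could hear it, so diegetic.
(2) is meta-diegetic: Ingrid alone 'hears' it — an imagined sound, not present in the space.
(3) on-screen dialogue — Ingrid speaks and Beatrix is there to hear → diegetic.

diegetic, meta-diegetic, diegetic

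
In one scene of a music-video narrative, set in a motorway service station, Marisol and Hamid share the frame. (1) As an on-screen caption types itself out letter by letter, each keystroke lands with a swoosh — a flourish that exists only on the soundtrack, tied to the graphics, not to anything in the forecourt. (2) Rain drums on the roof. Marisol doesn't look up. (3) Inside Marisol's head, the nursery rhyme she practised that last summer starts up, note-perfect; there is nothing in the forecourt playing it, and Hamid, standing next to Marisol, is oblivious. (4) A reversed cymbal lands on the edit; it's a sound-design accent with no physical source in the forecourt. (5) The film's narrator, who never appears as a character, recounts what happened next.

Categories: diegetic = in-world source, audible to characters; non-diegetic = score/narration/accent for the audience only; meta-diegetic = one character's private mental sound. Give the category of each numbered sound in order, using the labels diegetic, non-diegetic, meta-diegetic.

non-diegetic, diegetic, meta-diegetic, non-diegetic, non-diegetic

(1) sound married to a title/caption — outside the diegesis by definition → non-diegetic.
(2) it's the actual ambient sound of the location → diegetic.
Sound (3): it lives in Marisol's subjectivity, not in the forecourt, so meta-diegetic.
(4) it's a sound-design accent with no in-world source; no one in the scene can hear it → non-diegetic.
(5) is non-diegetic: the narrator exists outside the story world, addressing only the audience.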